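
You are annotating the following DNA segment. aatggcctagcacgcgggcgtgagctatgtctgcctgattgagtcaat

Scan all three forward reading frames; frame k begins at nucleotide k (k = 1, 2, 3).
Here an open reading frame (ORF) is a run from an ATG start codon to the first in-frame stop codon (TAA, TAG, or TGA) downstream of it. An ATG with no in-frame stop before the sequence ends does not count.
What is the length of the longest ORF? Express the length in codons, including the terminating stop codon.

Frame 1: AAT GGC CTA GCA CGC GGG CGT GAG CTA TGT CTG CCT GAT TGA GTC AAT — no ATG→stop ORF.
Frame 2: ATG GCC TAG CAC GCG GGC GTG AGC TAT GTC TGC CTG ATT GAG TCA — ATG at 2, stop TAG at 8 → 9 nt.
Frame 3: TGG CCT AGC ACG CGG GCG TGA GCT ATG TCT GCC TGA TTG AGT CAA — ATG at 27, stop TGA at 36 → 12 nt.
Longest: frame 3, positions 27–38, 12 nt = 4 codons = 3 aa. → 4 codons.

4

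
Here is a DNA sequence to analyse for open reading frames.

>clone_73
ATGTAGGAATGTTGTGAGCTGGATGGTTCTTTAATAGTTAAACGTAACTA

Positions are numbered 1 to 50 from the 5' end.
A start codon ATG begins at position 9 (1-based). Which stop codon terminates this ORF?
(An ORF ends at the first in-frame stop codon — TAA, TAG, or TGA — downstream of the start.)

TGA

Codons from position 9: ATG (9–11), TTG (12–14), TGA (15–17).
The first in-frame stop codon is TGA.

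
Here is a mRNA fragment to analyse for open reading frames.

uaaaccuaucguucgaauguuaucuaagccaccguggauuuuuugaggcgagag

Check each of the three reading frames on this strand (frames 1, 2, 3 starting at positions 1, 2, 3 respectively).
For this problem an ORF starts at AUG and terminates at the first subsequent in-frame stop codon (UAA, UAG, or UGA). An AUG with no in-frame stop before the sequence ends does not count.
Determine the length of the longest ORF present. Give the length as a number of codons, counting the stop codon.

10

Frame 1: UAA ACC UAU CGU UCG AAU GUU AUC UAA GCC ACC GUG GAU UUU UUG AGG CGA GAG — no AUG→stop ORF.
Frame 2: AAA CCU AUC GUU CGA AUG UUA UCU AAG CCA CCG UGG AUU UUU UGA GGC GAG — AUG at 17, stop UGA at 44 → 30 nt.
Frame 3: AAC CUA UCG UUC GAA UGU UAU CUA AGC CAC CGU GGA UUU UUU GAG GCG AGA — no AUG→stop ORF.
Longest: frame 2, positions 17–46, 30 nt = 10 codons = 9 aa. → 10 codons.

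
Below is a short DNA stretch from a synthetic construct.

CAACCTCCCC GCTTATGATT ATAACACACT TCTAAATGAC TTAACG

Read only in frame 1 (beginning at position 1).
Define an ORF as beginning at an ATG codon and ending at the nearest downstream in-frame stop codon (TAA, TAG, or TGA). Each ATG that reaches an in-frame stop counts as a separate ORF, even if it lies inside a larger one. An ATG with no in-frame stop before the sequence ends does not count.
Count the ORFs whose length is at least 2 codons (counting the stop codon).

0

Frame 1: CAA CCT CCC CGC TTA TGA TTA TAA CAC ACT TCT AAA TGA CTT AAC — no ATG→stop ORF.
No ORF reaches 2 codons. Count = 0.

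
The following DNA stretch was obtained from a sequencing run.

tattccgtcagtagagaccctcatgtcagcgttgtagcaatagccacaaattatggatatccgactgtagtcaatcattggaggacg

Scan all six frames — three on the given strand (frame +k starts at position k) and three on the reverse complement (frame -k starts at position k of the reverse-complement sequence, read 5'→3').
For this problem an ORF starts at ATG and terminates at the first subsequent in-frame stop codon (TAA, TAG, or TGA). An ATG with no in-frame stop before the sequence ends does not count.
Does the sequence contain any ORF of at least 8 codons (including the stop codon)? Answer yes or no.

no

Reverse complement (5'→3'): CGTCCTCCAATGATTGACTACAGTCGGATATCCATAATTTGTGGCTATTGCTACAACGCTGACATGAGGGTCTCTACTGACGGAATA
Frame +1: TAT TCC GTC AGT AGA GAC CCT CAT GTC AGC GTT GTA GCA ATA GCC ACA AAT TAT GGA TAT CCG ACT GTA GTC AAT CAT TGG AGG ACG — no ATG→stop ORF.
Frame +2: ATT CCG TCA GTA GAG ACC CTC ATG TCA GCG TTG TAG CAA TAG CCA CAA ATT ATG GAT ATC CGA CTG TAG TCA ATC ATT GGA GGA — ATG at 23, stop TAG at 35 → 15 nt; ATG at 53, stop TAG at 68 → 18 nt.
Frame +3: TTC CGT CAG TAG AGA CCC TCA TGT CAG CGT TGT AGC AAT AGC CAC AAA TTA TGG ATA TCC GAC TGT AGT CAA TCA TTG GAG GAC — no ATG→stop ORF.
Frame -1: CGT CCT CCA ATG ATT GAC TAC AGT CGG ATA TCC ATA ATT TGT GGC TAT TGC TAC AAC GCT GAC ATG AGG GTC TCT ACT GAC GGA ATA — no ATG→stop ORF.
Frame -2: GTC CTC CAA TGA TTG ACT ACA GTC GGA TAT CCA TAA TTT GTG GCT ATT GCT ACA ACG CTG ACA TGA GGG TCT CTA CTG ACG GAA — no ATG→stop ORF.
Frame -3: TCC TCC AAT GAT TGA CTA CAG TCG GAT ATC CAT AAT TTG TGG CTA TTG CTA CAA CGC TGA CAT GAG GGT CTC TAC TGA CGG AAT — no ATG→stop ORF.
Largest ORF found is 6 codons < 8, so no.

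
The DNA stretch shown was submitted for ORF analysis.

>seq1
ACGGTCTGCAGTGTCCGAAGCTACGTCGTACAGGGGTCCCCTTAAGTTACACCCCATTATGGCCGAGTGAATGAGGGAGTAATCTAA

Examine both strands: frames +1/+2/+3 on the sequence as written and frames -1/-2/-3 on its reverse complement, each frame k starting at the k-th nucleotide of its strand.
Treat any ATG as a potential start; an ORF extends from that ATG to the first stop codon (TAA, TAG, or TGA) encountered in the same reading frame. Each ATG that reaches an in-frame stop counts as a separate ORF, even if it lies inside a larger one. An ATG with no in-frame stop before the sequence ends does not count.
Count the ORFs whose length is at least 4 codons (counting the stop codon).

Reverse complement (5'→3'): TTAGATTACTCCCTCATTCACTCGGCCATAATGGGGTGTAACTTAAGGGGACCCCTGTACGACGTAGCTTCGGACACTGCAGACCGT
Frame +1: ACG GTC TGC AGT GTC CGA AGC TAC GTC GTA CAG GGG TCC CCT TAA GTT ACA CCC CAT TAT GGC CGA GTG AAT GAG GGA GTA ATC TAA — no ATG→stop ORF.
Frame +2: CGG TCT GCA GTG TCC GAA GCT ACG TCG TAC AGG GGT CCC CTT AAG TTA CAC CCC ATT ATG GCC GAG TGA ATG AGG GAG TAA TCT — ATG at 59, stop TGA at 68 → 12 nt; ATG at 71, stop TAA at 80 → 12 nt.
Frame +3: GGT CTG CAG TGT CCG AAG CTA CGT CGT ACA GGG GTC CCC TTA AGT TAC ACC CCA TTA TGG CCG AGT GAA TGA GGG AGT AAT CTA — no ATG→stop ORF.
Frame -1: TTA GAT TAC TCC CTC ATT CAC TCG GCC ATA ATG GGG TGT AAC TTA AGG GGA CCC CTG TAC GAC GTA GCT TCG GAC ACT GCA GAC CGT — no ATG→stop ORF.
Frame -2: TAG ATT ACT CCC TCA TTC ACT CGG CCA TAA TGG GGT GTA ACT TAA GGG GAC CCC TGT ACG ACG TAG CTT CGG ACA CTG CAG ACC — no ATG→stop ORF.
Frame -3: AGA TTA CTC CCT CAT TCA CTC GGC CAT AAT GGG GTG TAA CTT AAG GGG ACC CCT GTA CGA CGT AGC TTC GGA CAC TGC AGA CCG — no ATG→stop ORF.
ORFs ≥ 4 codons: frame +2 59–70 (4 codons), frame +2 71–82 (4 codons). Count = 2.

2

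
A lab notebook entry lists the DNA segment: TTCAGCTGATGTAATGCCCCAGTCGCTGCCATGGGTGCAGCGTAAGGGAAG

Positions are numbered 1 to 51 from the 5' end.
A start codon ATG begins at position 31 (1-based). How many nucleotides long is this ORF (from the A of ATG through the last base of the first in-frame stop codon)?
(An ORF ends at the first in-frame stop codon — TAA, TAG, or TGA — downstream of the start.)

Codons from position 31: ATG (31–33), GGT (34–36), GCA (37–39), GCG (40–42), TAA (43–45).
TAA is the first in-frame stop; ORF spans 31–45, 15 nucleotides.

15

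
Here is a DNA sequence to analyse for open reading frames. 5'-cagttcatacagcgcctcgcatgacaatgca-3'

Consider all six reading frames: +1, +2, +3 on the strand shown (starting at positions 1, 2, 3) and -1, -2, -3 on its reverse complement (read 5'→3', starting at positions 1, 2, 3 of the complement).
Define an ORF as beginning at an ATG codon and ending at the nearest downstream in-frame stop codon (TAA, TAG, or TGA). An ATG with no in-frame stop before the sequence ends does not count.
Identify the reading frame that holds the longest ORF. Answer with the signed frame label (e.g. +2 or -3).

-1

Reverse complement (5'→3'): TGCATTGTCATGCGAGGCGCTGTATGAACTG
Frame +1: CAG TTC ATA CAG CGC CTC GCA TGA CAA TGC — no ATG→stop ORF.
Frame +2: AGT TCA TAC AGC GCC TCG CAT GAC AAT GCA — no ATG→stop ORF.
Frame +3: GTT CAT ACA GCG CCT CGC ATG ACA ATG — no ATG→stop ORF.
Frame -1: TGC ATT GTC ATG CGA GGC GCT GTA TGA ACT — ATG at 10, stop TGA at 25 → 18 nt.
Frame -2: GCA TTG TCA TGC GAG GCG CTG TAT GAA CTG — no ATG→stop ORF.
Frame -3: CAT TGT CAT GCG AGG CGC TGT ATG AAC — no ATG→stop ORF.
Longest ORF is 18 nt in frame -1 (positions 10–27).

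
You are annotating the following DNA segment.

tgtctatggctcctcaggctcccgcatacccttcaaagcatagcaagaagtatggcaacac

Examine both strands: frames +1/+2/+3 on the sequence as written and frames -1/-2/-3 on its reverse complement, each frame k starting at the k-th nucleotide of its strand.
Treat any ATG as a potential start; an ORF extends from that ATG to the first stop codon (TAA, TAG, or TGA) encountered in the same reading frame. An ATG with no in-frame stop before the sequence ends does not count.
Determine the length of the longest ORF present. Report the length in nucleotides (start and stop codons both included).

24

Reverse complement (5'→3'): GTGTTGCCATACTTCTTGCTATGCTTTGAAGGGTATGCGGGAGCCTGAGGAGCCATAGACA
Frame +1: TGT CTA TGG CTC CTC AGG CTC CCG CAT ACC CTT CAA AGC ATA GCA AGA AGT ATG GCA ACA — no ATG→stop ORF.
Frame +2: GTC TAT GGC TCC TCA GGC TCC CGC ATA CCC TTC AAA GCA TAG CAA GAA GTA TGG CAA CAC — no ATG→stop ORF.
Frame +3: TCT ATG GCT CCT CAG GCT CCC GCA TAC CCT TCA AAG CAT AGC AAG AAG TAT GGC AAC — no ATG→stop ORF.
Frame -1: GTG TTG CCA TAC TTC TTG CTA TGC TTT GAA GGG TAT GCG GGA GCC TGA GGA GCC ATA GAC — no ATG→stop ORF.
Frame -2: TGT TGC CAT ACT TCT TGC TAT GCT TTG AAG GGT ATG CGG GAG CCT GAG GAG CCA TAG ACA — ATG at 35, stop TAG at 56 → 24 nt.
Frame -3: GTT GCC ATA CTT CTT GCT ATG CTT TGA AGG GTA TGC GGG AGC CTG AGG AGC CAT AGA — ATG at 21, stop TGA at 27 → 9 nt.
Longest: frame -2, positions 35–58, 24 nt = 8 codons = 7 aa. → 24 nucleotides.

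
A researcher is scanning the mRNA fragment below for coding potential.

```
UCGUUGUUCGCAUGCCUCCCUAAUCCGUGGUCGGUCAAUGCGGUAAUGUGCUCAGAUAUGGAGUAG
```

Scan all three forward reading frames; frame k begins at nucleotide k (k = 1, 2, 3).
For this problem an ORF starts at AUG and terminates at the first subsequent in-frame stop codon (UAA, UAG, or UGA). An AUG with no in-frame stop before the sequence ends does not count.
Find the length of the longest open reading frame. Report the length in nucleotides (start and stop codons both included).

21

Frame 1: UCG UUG UUC GCA UGC CUC CCU AAU CCG UGG UCG GUC AAU GCG GUA AUG UGC UCA GAU AUG GAG UAG — AUG at 46, stop UAG at 64 → 21 nt; AUG at 58, stop UAG at 64 → 9 nt.
Frame 2: CGU UGU UCG CAU GCC UCC CUA AUC CGU GGU CGG UCA AUG CGG UAA UGU GCU CAG AUA UGG AGU — AUG at 38, stop UAA at 44 → 9 nt.
Frame 3: GUU GUU CGC AUG CCU CCC UAA UCC GUG GUC GGU CAA UGC GGU AAU GUG CUC AGA UAU GGA GUA — AUG at 12, stop UAA at 21 → 12 nt.
Longest: frame 1, positions 46–66, 21 nt = 7 codons = 6 aa. → 21 nucleotides.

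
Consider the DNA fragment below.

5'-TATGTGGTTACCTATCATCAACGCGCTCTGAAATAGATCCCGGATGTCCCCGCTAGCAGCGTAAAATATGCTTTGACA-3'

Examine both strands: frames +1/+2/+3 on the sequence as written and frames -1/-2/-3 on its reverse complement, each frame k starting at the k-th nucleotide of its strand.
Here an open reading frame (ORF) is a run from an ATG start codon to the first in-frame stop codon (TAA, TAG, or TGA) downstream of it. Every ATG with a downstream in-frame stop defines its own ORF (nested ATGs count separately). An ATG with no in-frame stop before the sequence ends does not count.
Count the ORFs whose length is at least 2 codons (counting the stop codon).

3

Reverse complement (5'→3'): TGTCAAAGCATATTTTACGCTGCTAGCGGGGACATCCGGGATCTATTTCAGAGCGCGTTGATGATAGGTAACCACATA
Frame +1: TAT GTG GTT ACC TAT CAT CAA CGC GCT CTG AAA TAG ATC CCG GAT GTC CCC GCT AGC AGC GTA AAA TAT GCT TTG ACA — no ATG→stop ORF.
Frame +2: ATG TGG TTA CCT ATC ATC AAC GCG CTC TGA AAT AGA TCC CGG ATG TCC CCG CTA GCA GCG TAA AAT ATG CTT TGA — ATG at 2, stop TGA at 29 → 30 nt; ATG at 44, stop TAA at 62 → 21 nt; ATG at 68, stop TGA at 74 → 9 nt.
Frame +3: TGT GGT TAC CTA TCA TCA ACG CGC TCT GAA ATA GAT CCC GGA TGT CCC CGC TAG CAG CGT AAA ATA TGC TTT GAC — no ATG→stop ORF.
Frame -1: TGT CAA AGC ATA TTT TAC GCT GCT AGC GGG GAC ATC CGG GAT CTA TTT CAG AGC GCG TTG ATG ATA GGT AAC CAC ATA — no ATG→stop ORF.
Frame -2: GTC AAA GCA TAT TTT ACG CTG CTA GCG GGG ACA TCC GGG ATC TAT TTC AGA GCG CGT TGA TGA TAG GTA ACC ACA — no ATG→stop ORF.
Frame -3: TCA AAG CAT ATT TTA CGC TGC TAG CGG GGA CAT CCG GGA TCT ATT TCA GAG CGC GTT GAT GAT AGG TAA CCA CAT — no ATG→stop ORF.
ORFs ≥ 2 codons: frame +2 2–31 (10 codons), frame +2 44–64 (7 codons), frame +2 68–76 (3 codons). Count = 3.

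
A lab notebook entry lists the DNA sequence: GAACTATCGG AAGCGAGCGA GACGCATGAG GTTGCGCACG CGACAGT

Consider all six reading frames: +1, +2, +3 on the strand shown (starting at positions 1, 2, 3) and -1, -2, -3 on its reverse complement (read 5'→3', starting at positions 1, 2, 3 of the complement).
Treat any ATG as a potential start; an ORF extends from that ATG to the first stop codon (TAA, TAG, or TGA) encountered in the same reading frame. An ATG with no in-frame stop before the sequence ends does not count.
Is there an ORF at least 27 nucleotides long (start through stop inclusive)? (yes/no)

no

Reverse complement (5'→3'): ACTGTCGCGTGCGCAACCTCATGCGTCTCGCTCGCTTCCGATAGTTC
Frame +1: GAA CTA TCG GAA GCG AGC GAG ACG CAT GAG GTT GCG CAC GCG ACA — no ATG→stop ORF.
Frame +2: AAC TAT CGG AAG CGA GCG AGA CGC ATG AGG TTG CGC ACG CGA CAG — no ATG→stop ORF.
Frame +3: ACT ATC GGA AGC GAG CGA GAC GCA TGA GGT TGC GCA CGC GAC AGT — no ATG→stop ORF.
Frame -1: ACT GTC GCG TGC GCA ACC TCA TGC GTC TCG CTC GCT TCC GAT AGT — no ATG→stop ORF.
Frame -2: CTG TCG CGT GCG CAA CCT CAT GCG TCT CGC TCG CTT CCG ATA GTT — no ATG→stop ORF.
Frame -3: TGT CGC GTG CGC AAC CTC ATG CGT CTC GCT CGC TTC CGA TAG TTC — ATG at 21, stop TAG at 42 → 24 nt.
Largest ORF found is 24 nucleotides < 27, so no.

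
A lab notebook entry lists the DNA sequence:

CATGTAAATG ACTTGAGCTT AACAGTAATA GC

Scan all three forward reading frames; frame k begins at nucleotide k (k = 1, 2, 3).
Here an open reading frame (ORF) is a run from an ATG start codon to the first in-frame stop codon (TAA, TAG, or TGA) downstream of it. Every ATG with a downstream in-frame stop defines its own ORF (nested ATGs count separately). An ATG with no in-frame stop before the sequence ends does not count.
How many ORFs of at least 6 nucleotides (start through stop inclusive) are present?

2

Frame 1: CAT GTA AAT GAC TTG AGC TTA ACA GTA ATA — no ATG→stop ORF.
Frame 2: ATG TAA ATG ACT TGA GCT TAA CAG TAA TAG — ATG at 2, stop TAA at 5 → 6 nt; ATG at 8, stop TGA at 14 → 9 nt.
Frame 3: TGT AAA TGA CTT GAG CTT AAC AGT AAT AGC — no ATG→stop ORF.
ORFs ≥ 6 nucleotides: frame 2 2–7 (6 nucleotides), frame 2 8–16 (9 nucleotides). Count = 2.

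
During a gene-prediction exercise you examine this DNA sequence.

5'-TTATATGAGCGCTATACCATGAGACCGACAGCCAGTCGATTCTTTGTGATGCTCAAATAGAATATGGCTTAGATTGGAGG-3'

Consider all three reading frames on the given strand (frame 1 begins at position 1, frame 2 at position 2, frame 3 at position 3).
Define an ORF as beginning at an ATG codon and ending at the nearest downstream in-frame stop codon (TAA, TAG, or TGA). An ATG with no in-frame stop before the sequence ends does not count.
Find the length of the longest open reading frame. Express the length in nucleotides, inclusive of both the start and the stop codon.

Frame 1: TTA TAT GAG CGC TAT ACC ATG AGA CCG ACA GCC AGT CGA TTC TTT GTG ATG CTC AAA TAG AAT ATG GCT TAG ATT GGA — ATG at 19, stop TAG at 58 → 42 nt; ATG at 49, stop TAG at 58 → 12 nt; ATG at 64, stop TAG at 70 → 9 nt.
Frame 2: TAT ATG AGC GCT ATA CCA TGA GAC CGA CAG CCA GTC GAT TCT TTG TGA TGC TCA AAT AGA ATA TGG CTT AGA TTG GAG — ATG at 5, stop TGA at 20 → 18 nt.
Frame 3: ATA TGA GCG CTA TAC CAT GAG ACC GAC AGC CAG TCG ATT CTT TGT GAT GCT CAA ATA GAA TAT GGC TTA GAT TGG AGG — no ATG→stop ORF.
Longest: frame 1, positions 19–60, 42 nt = 14 codons = 13 aa. → 42 nucleotides.

42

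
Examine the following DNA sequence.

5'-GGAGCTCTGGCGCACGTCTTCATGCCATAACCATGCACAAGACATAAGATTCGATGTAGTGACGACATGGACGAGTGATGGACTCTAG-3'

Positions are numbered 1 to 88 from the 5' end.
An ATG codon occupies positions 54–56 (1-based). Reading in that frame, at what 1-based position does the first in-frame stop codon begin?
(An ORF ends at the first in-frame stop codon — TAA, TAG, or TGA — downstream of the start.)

57

Codons from position 54: ATG (54–56), TAG (57–59).
TAG is a stop codon; it begins at position 57.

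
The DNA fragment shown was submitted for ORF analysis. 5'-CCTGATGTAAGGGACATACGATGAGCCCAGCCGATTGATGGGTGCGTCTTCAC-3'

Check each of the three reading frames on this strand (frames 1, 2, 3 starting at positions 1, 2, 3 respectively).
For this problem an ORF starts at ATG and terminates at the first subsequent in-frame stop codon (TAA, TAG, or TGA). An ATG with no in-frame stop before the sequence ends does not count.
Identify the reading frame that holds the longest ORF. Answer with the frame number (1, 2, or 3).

3

Frame 1: CCT GAT GTA AGG GAC ATA CGA TGA GCC CAG CCG ATT GAT GGG TGC GTC TTC — no ATG→stop ORF.
Frame 2: CTG ATG TAA GGG ACA TAC GAT GAG CCC AGC CGA TTG ATG GGT GCG TCT TCA — ATG at 5, stop TAA at 8 → 6 nt.
Frame 3: TGA TGT AAG GGA CAT ACG ATG AGC CCA GCC GAT TGA TGG GTG CGT CTT CAC — ATG at 21, stop TGA at 36 → 18 nt.
Longest ORF is 18 nt in frame 3 (positions 21–38).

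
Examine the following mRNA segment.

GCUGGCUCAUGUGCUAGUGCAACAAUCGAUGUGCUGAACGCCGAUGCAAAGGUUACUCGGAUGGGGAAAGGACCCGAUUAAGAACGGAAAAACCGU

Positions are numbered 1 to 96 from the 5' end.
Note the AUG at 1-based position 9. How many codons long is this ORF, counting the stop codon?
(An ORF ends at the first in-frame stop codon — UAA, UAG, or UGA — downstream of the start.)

3

Codons from position 9: AUG (9–11), UGC (12–14), UAG (15–17).
UAG is the first in-frame stop; that's 3 codons including the stop.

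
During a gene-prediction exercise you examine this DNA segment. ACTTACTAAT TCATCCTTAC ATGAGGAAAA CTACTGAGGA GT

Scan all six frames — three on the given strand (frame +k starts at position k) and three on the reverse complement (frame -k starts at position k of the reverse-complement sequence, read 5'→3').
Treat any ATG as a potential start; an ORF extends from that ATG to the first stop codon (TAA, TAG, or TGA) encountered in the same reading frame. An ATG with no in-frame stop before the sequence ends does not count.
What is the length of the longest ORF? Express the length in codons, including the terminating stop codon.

Reverse complement (5'→3'): ACTCCTCAGTAGTTTTCCTCATGTAAGGATGAATTAGTAAGT
Frame +1: ACT TAC TAA TTC ATC CTT ACA TGA GGA AAA CTA CTG AGG AGT — no ATG→stop ORF.
Frame +2: CTT ACT AAT TCA TCC TTA CAT GAG GAA AAC TAC TGA GGA — no ATG→stop ORF.
Frame +3: TTA CTA ATT CAT CCT TAC ATG AGG AAA ACT ACT GAG GAG — no ATG→stop ORF.
Frame -1: ACT CCT CAG TAG TTT TCC TCA TGT AAG GAT GAA TTA GTA AGT — no ATG→stop ORF.
Frame -2: CTC CTC AGT AGT TTT CCT CAT GTA AGG ATG AAT TAG TAA — ATG at 29, stop TAG at 35 → 9 nt.
Frame -3: TCC TCA GTA GTT TTC CTC ATG TAA GGA TGA ATT AGT AAG — ATG at 21, stop TAA at 24 → 6 nt.
Longest: frame -2, positions 29–37, 9 nt = 3 codons = 2 aa. → 3 codons.

3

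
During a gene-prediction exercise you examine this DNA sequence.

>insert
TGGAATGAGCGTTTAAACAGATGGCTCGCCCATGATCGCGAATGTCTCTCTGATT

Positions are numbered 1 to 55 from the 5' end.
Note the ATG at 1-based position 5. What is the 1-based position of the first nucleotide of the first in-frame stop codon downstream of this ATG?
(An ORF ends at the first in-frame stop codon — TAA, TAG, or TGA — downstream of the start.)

14

Codons from position 5: ATG (5–7), AGC (8–10), GTT (11–13), TAA (14–16).
TAA is a stop codon; it begins at position 14.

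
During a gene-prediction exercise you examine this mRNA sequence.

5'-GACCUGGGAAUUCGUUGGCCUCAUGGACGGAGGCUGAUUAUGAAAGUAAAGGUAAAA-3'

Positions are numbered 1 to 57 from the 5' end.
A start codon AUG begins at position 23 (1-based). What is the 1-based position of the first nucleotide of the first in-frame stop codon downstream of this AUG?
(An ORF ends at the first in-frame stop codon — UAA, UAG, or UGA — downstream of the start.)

Codons from position 23: AUG (23–25), GAC (26–28), GGA (29–31), GGC (32–34), UGA (35–37).
UGA is a stop codon; it begins at position 35.

35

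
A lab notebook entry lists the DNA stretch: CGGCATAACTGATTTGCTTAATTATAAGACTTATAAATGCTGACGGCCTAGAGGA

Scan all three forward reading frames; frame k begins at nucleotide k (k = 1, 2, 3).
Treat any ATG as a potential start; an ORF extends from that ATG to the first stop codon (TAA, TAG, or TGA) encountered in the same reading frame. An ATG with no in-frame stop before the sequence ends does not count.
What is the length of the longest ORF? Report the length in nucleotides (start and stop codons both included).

15

Frame 1: CGG CAT AAC TGA TTT GCT TAA TTA TAA GAC TTA TAA ATG CTG ACG GCC TAG AGG — ATG at 37, stop TAG at 49 → 15 nt.
Frame 2: GGC ATA ACT GAT TTG CTT AAT TAT AAG ACT TAT AAA TGC TGA CGG CCT AGA GGA — no ATG→stop ORF.
Frame 3: GCA TAA CTG ATT TGC TTA ATT ATA AGA CTT ATA AAT GCT GAC GGC CTA GAG — no ATG→stop ORF.
Longest: frame 1, positions 37–51, 15 nt = 5 codons = 4 aa. → 15 nucleotides.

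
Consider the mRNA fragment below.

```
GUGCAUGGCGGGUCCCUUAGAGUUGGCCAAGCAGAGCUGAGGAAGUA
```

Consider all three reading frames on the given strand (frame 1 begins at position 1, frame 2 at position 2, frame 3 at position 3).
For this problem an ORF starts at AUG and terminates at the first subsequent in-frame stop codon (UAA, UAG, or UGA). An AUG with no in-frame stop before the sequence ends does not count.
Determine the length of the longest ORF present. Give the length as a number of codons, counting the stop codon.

12

Frame 1: GUG CAU GGC GGG UCC CUU AGA GUU GGC CAA GCA GAG CUG AGG AAG — no AUG→stop ORF.
Frame 2: UGC AUG GCG GGU CCC UUA GAG UUG GCC AAG CAG AGC UGA GGA AGU — AUG at 5, stop UGA at 38 → 36 nt.
Frame 3: GCA UGG CGG GUC CCU UAG AGU UGG CCA AGC AGA GCU GAG GAA GUA — no AUG→stop ORF.
Longest: frame 2, positions 5–40, 36 nt = 12 codons = 11 aa. → 12 codons.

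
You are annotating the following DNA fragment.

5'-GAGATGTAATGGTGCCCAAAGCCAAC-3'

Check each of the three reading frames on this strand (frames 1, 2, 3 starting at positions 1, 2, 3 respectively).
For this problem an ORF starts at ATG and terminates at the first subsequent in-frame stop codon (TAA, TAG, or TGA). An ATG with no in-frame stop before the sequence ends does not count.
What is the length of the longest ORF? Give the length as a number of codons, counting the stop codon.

Frame 1: GAG ATG TAA TGG TGC CCA AAG CCA — ATG at 4, stop TAA at 7 → 6 nt.
Frame 2: AGA TGT AAT GGT GCC CAA AGC CAA — no ATG→stop ORF.
Frame 3: GAT GTA ATG GTG CCC AAA GCC AAC — no ATG→stop ORF.
Longest: frame 1, positions 4–9, 6 nt = 2 codons = 1 aa. → 2 codons.

2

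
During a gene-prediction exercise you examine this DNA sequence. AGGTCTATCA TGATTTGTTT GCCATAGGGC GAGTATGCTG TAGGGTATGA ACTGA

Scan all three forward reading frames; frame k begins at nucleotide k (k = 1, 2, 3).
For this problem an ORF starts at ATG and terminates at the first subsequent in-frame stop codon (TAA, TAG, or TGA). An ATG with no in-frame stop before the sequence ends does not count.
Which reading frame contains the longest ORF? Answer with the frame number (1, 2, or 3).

Frame 1: AGG TCT ATC ATG ATT TGT TTG CCA TAG GGC GAG TAT GCT GTA GGG TAT GAA CTG — ATG at 10, stop TAG at 25 → 18 nt.
Frame 2: GGT CTA TCA TGA TTT GTT TGC CAT AGG GCG AGT ATG CTG TAG GGT ATG AAC TGA — ATG at 35, stop TAG at 41 → 9 nt; ATG at 47, stop TGA at 53 → 9 nt.
Frame 3: GTC TAT CAT GAT TTG TTT GCC ATA GGG CGA GTA TGC TGT AGG GTA TGA ACT — no ATG→stop ORF.
Longest ORF is 18 nt in frame 1 (positions 10–27).

1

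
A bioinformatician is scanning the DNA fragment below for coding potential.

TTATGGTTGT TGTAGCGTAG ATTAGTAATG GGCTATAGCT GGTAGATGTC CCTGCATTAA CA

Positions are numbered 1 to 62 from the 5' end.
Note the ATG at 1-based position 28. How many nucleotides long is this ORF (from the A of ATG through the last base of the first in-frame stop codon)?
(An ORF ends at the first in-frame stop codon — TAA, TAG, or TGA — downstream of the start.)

Codons from position 28: ATG (28–30), GGC (31–33), TAT (34–36), AGC (37–39), TGG (40–42), TAG (43–45).
TAG is the first in-frame stop; ORF spans 28–45, 18 nucleotides.

18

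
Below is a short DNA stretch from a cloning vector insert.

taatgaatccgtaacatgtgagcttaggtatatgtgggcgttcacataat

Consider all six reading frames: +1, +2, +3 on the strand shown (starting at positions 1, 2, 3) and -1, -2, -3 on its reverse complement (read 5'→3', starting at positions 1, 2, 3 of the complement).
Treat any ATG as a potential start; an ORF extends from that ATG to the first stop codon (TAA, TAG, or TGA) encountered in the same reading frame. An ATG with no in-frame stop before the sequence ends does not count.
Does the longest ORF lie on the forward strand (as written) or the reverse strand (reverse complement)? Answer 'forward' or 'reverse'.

forward

Reverse complement (5'→3'): ATTATGTGAACGCCCACATATACCTAAGCTCACATGTTACGGATTCATTA
Frame +1: TAA TGA ATC CGT AAC ATG TGA GCT TAG GTA TAT GTG GGC GTT CAC ATA — ATG at 16, stop TGA at 19 → 6 nt.
Frame +2: AAT GAA TCC GTA ACA TGT GAG CTT AGG TAT ATG TGG GCG TTC ACA TAA — ATG at 32, stop TAA at 47 → 18 nt.
Frame +3: ATG AAT CCG TAA CAT GTG AGC TTA GGT ATA TGT GGG CGT TCA CAT AAT — ATG at 3, stop TAA at 12 → 12 nt.
Frame -1: ATT ATG TGA ACG CCC ACA TAT ACC TAA GCT CAC ATG TTA CGG ATT CAT — ATG at 4, stop TGA at 7 → 6 nt.
Frame -2: TTA TGT GAA CGC CCA CAT ATA CCT AAG CTC ACA TGT TAC GGA TTC ATT — no ATG→stop ORF.
Frame -3: TAT GTG AAC GCC CAC ATA TAC CTA AGC TCA CAT GTT ACG GAT TCA TTA — no ATG→stop ORF.
Forward-strand max 18 nt; reverse-strand max 6 nt. The forward strand has the longer ORF.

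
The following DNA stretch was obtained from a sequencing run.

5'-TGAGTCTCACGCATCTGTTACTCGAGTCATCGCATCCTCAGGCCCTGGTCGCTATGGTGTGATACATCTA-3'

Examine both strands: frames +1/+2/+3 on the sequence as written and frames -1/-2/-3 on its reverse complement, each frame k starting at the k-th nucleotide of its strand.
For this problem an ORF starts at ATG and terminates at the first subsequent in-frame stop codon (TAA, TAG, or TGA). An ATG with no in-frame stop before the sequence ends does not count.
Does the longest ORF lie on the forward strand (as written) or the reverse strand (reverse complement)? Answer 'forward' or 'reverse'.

reverse

Reverse complement (5'→3'): TAGATGTATCACACCATAGCGACCAGGGCCTGAGGATGCGATGACTCGAGTAACAGATGCGTGAGACTCA
Frame +1: TGA GTC TCA CGC ATC TGT TAC TCG AGT CAT CGC ATC CTC AGG CCC TGG TCG CTA TGG TGT GAT ACA TCT — no ATG→stop ORF.
Frame +2: GAG TCT CAC GCA TCT GTT ACT CGA GTC ATC GCA TCC TCA GGC CCT GGT CGC TAT GGT GTG ATA CAT CTA — no ATG→stop ORF.
Frame +3: AGT CTC ACG CAT CTG TTA CTC GAG TCA TCG CAT CCT CAG GCC CTG GTC GCT ATG GTG TGA TAC ATC — ATG at 54, stop TGA at 60 → 9 nt.
Frame -1: TAG ATG TAT CAC ACC ATA GCG ACC AGG GCC TGA GGA TGC GAT GAC TCG AGT AAC AGA TGC GTG AGA CTC — ATG at 4, stop TGA at 31 → 30 nt.
Frame -2: AGA TGT ATC ACA CCA TAG CGA CCA GGG CCT GAG GAT GCG ATG ACT CGA GTA ACA GAT GCG TGA GAC TCA — ATG at 41, stop TGA at 62 → 24 nt.
Frame -3: GAT GTA TCA CAC CAT AGC GAC CAG GGC CTG AGG ATG CGA TGA CTC GAG TAA CAG ATG CGT GAG ACT — ATG at 36, stop TGA at 42 → 9 nt.
Forward-strand max 9 nt; reverse-strand max 30 nt. The reverse strand has the longer ORF.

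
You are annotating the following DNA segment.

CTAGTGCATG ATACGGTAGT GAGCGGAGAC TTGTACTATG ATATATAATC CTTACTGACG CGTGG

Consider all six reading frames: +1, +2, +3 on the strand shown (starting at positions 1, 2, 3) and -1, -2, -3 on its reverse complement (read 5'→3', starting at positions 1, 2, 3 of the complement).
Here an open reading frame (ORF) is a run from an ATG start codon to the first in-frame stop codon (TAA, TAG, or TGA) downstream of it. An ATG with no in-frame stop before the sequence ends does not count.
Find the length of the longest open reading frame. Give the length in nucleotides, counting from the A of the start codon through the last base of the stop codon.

Reverse complement (5'→3'): CCACGCGTCAGTAAGGATTATATATCATAGTACAAGTCTCCGCTCACTACCGTATCATGCACTAG
Frame +1: CTA GTG CAT GAT ACG GTA GTG AGC GGA GAC TTG TAC TAT GAT ATA TAA TCC TTA CTG ACG CGT — no ATG→stop ORF.
Frame +2: TAG TGC ATG ATA CGG TAG TGA GCG GAG ACT TGT ACT ATG ATA TAT AAT CCT TAC TGA CGC GTG — ATG at 8, stop TAG at 17 → 12 nt; ATG at 38, stop TGA at 56 → 21 nt.
Frame +3: AGT GCA TGA TAC GGT AGT GAG CGG AGA CTT GTA CTA TGA TAT ATA ATC CTT ACT GAC GCG TGG — no ATG→stop ORF.
Frame -1: CCA CGC GTC AGT AAG GAT TAT ATA TCA TAG TAC AAG TCT CCG CTC ACT ACC GTA TCA TGC ACT — no ATG→stop ORF.
Frame -2: CAC GCG TCA GTA AGG ATT ATA TAT CAT AGT ACA AGT CTC CGC TCA CTA CCG TAT CAT GCA CTA — no ATG→stop ORF.
Frame -3: ACG CGT CAG TAA GGA TTA TAT ATC ATA GTA CAA GTC TCC GCT CAC TAC CGT ATC ATG CAC TAG — ATG at 57, stop TAG at 63 → 9 nt.
Longest: frame +2, positions 38–58, 21 nt = 7 codons = 6 aa. → 21 nucleotides.

21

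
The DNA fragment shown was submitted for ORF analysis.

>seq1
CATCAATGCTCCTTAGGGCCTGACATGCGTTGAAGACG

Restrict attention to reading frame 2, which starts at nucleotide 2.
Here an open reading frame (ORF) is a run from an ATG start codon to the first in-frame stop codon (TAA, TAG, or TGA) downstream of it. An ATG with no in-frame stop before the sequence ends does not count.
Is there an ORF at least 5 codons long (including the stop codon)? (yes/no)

no

Frame 2: ATC AAT GCT CCT TAG GGC CTG ACA TGC GTT GAA GAC — no ATG→stop ORF.
Largest ORF found is 0 codons < 5, so no.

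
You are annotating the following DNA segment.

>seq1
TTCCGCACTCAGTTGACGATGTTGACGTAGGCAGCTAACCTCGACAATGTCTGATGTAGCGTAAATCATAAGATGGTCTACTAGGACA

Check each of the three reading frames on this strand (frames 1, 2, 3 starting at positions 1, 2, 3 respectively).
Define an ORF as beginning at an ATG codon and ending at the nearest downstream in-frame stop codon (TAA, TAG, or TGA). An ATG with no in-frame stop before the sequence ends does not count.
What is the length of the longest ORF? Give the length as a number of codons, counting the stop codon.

6

Frame 1: TTC CGC ACT CAG TTG ACG ATG TTG ACG TAG GCA GCT AAC CTC GAC AAT GTC TGA TGT AGC GTA AAT CAT AAG ATG GTC TAC TAG GAC — ATG at 19, stop TAG at 28 → 12 nt; ATG at 73, stop TAG at 82 → 12 nt.
Frame 2: TCC GCA CTC AGT TGA CGA TGT TGA CGT AGG CAG CTA ACC TCG ACA ATG TCT GAT GTA GCG TAA ATC ATA AGA TGG TCT ACT AGG ACA — ATG at 47, stop TAA at 62 → 18 nt.
Frame 3: CCG CAC TCA GTT GAC GAT GTT GAC GTA GGC AGC TAA CCT CGA CAA TGT CTG ATG TAG CGT AAA TCA TAA GAT GGT CTA CTA GGA — ATG at 54, stop TAG at 57 → 6 nt.
Longest: frame 2, positions 47–64, 18 nt = 6 codons = 5 aa. → 6 codons.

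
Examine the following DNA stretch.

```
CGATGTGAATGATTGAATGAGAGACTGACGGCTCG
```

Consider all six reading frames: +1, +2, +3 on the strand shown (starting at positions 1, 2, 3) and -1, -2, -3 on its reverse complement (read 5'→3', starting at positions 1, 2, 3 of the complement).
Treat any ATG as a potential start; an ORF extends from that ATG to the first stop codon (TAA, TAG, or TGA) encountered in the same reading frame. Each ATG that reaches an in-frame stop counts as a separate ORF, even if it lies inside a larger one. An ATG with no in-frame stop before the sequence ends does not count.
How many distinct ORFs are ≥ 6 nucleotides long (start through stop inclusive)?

3

Reverse complement (5'→3'): CGAGCCGTCAGTCTCTCATTCAATCATTCACATCG
Frame +1: CGA TGT GAA TGA TTG AAT GAG AGA CTG ACG GCT — no ATG→stop ORF.
Frame +2: GAT GTG AAT GAT TGA ATG AGA GAC TGA CGG CTC — ATG at 17, stop TGA at 26 → 12 nt.
Frame +3: ATG TGA ATG ATT GAA TGA GAG ACT GAC GGC TCG — ATG at 3, stop TGA at 6 → 6 nt; ATG at 9, stop TGA at 18 → 12 nt.
Frame -1: CGA GCC GTC AGT CTC TCA TTC AAT CAT TCA CAT — no ATG→stop ORF.
Frame -2: GAG CCG TCA GTC TCT CAT TCA ATC ATT CAC ATC — no ATG→stop ORF.
Frame -3: AGC CGT CAG TCT CTC ATT CAA TCA TTC ACA TCG — no ATG→stop ORF.
ORFs ≥ 6 nucleotides: frame +2 17–28 (12 nucleotides), frame +3 3–8 (6 nucleotides), frame +3 9–20 (12 nucleotides). Count = 3.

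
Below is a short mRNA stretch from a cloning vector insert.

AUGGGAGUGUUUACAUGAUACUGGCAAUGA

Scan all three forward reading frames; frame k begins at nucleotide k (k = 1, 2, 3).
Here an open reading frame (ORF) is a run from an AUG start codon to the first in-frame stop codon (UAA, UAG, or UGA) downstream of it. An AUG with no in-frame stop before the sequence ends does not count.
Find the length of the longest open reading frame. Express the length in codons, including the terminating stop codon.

6

Frame 1: AUG GGA GUG UUU ACA UGA UAC UGG CAA UGA — AUG at 1, stop UGA at 16 → 18 nt.
Frame 2: UGG GAG UGU UUA CAU GAU ACU GGC AAU — no AUG→stop ORF.
Frame 3: GGG AGU GUU UAC AUG AUA CUG GCA AUG — no AUG→stop ORF.
Longest: frame 1, positions 1–18, 18 nt = 6 codons = 5 aa. → 6 codons.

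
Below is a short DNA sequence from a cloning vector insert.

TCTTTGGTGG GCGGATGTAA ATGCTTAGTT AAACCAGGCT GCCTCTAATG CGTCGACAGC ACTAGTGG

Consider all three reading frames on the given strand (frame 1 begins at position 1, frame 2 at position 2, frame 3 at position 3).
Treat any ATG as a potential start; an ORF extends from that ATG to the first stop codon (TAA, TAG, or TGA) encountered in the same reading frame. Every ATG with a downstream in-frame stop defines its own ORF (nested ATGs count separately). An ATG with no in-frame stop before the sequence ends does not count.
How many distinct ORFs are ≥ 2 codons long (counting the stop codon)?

3

Frame 1: TCT TTG GTG GGC GGA TGT AAA TGC TTA GTT AAA CCA GGC TGC CTC TAA TGC GTC GAC AGC ACT AGT — no ATG→stop ORF.
Frame 2: CTT TGG TGG GCG GAT GTA AAT GCT TAG TTA AAC CAG GCT GCC TCT AAT GCG TCG ACA GCA CTA GTG — no ATG→stop ORF.
Frame 3: TTT GGT GGG CGG ATG TAA ATG CTT AGT TAA ACC AGG CTG CCT CTA ATG CGT CGA CAG CAC TAG TGG — ATG at 15, stop TAA at 18 → 6 nt; ATG at 21, stop TAA at 30 → 12 nt; ATG at 48, stop TAG at 63 → 18 nt.
ORFs ≥ 2 codons: frame 3 15–20 (2 codons), frame 3 21–32 (4 codons), frame 3 48–65 (6 codons). Count = 3.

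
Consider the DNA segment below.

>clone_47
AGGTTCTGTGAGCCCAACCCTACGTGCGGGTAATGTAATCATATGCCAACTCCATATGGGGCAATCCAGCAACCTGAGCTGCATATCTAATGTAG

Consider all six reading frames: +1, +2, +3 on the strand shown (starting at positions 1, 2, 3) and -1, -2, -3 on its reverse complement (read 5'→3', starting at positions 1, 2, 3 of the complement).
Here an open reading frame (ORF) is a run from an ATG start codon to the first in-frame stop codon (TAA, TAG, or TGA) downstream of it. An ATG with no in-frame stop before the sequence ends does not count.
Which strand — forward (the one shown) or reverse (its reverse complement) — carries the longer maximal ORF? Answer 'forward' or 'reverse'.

forward

Reverse complement (5'→3'): CTACATTAGATATGCAGCTCAGGTTGCTGGATTGCCCCATATGGAGTTGGCATATGATTACATTACCCGCACGTAGGGTTGGGCTCACAGAACCT
Frame +1: AGG TTC TGT GAG CCC AAC CCT ACG TGC GGG TAA TGT AAT CAT ATG CCA ACT CCA TAT GGG GCA ATC CAG CAA CCT GAG CTG CAT ATC TAA TGT — ATG at 43, stop TAA at 88 → 48 nt.
Frame +2: GGT TCT GTG AGC CCA ACC CTA CGT GCG GGT AAT GTA ATC ATA TGC CAA CTC CAT ATG GGG CAA TCC AGC AAC CTG AGC TGC ATA TCT AAT GTA — no ATG→stop ORF.
Frame +3: GTT CTG TGA GCC CAA CCC TAC GTG CGG GTA ATG TAA TCA TAT GCC AAC TCC ATA TGG GGC AAT CCA GCA ACC TGA GCT GCA TAT CTA ATG TAG — ATG at 33, stop TAA at 36 → 6 nt; ATG at 90, stop TAG at 93 → 6 nt.
Frame -1: CTA CAT TAG ATA TGC AGC TCA GGT TGC TGG ATT GCC CCA TAT GGA GTT GGC ATA TGA TTA CAT TAC CCG CAC GTA GGG TTG GGC TCA CAG AAC — no ATG→stop ORF.
Frame -2: TAC ATT AGA TAT GCA GCT CAG GTT GCT GGA TTG CCC CAT ATG GAG TTG GCA TAT GAT TAC ATT ACC CGC ACG TAG GGT TGG GCT CAC AGA ACC — ATG at 41, stop TAG at 74 → 36 nt.
Frame -3: ACA TTA GAT ATG CAG CTC AGG TTG CTG GAT TGC CCC ATA TGG AGT TGG CAT ATG ATT ACA TTA CCC GCA CGT AGG GTT GGG CTC ACA GAA CCT — no ATG→stop ORF.
Forward-strand max 48 nt; reverse-strand max 36 nt. The forward strand has the longer ORF.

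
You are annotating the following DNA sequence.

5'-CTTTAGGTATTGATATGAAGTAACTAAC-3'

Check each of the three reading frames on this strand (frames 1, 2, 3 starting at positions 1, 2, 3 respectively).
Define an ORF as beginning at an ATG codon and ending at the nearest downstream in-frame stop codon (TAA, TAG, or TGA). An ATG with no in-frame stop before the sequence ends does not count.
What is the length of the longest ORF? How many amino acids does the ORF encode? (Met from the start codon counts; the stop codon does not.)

2

Frame 1: CTT TAG GTA TTG ATA TGA AGT AAC TAA — no ATG→stop ORF.
Frame 2: TTT AGG TAT TGA TAT GAA GTA ACT AAC — no ATG→stop ORF.
Frame 3: TTA GGT ATT GAT ATG AAG TAA CTA — ATG at 15, stop TAA at 21 → 9 nt.
Longest: frame 3, positions 15–23, 9 nt = 3 codons = 2 aa. → 2 amino acids.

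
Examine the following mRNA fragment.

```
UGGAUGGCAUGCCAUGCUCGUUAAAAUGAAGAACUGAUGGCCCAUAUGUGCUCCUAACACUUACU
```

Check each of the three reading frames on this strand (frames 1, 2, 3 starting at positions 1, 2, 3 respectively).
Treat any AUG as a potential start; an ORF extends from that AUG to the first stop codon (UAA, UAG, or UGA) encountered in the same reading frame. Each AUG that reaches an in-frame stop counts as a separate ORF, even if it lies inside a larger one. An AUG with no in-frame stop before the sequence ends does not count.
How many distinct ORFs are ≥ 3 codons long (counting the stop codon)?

6

Frame 1: UGG AUG GCA UGC CAU GCU CGU UAA AAU GAA GAA CUG AUG GCC CAU AUG UGC UCC UAA CAC UUA — AUG at 4, stop UAA at 22 → 21 nt; AUG at 37, stop UAA at 55 → 21 nt; AUG at 46, stop UAA at 55 → 12 nt.
Frame 2: GGA UGG CAU GCC AUG CUC GUU AAA AUG AAG AAC UGA UGG CCC AUA UGU GCU CCU AAC ACU UAC — AUG at 14, stop UGA at 35 → 24 nt; AUG at 26, stop UGA at 35 → 12 nt.
Frame 3: GAU GGC AUG CCA UGC UCG UUA AAA UGA AGA ACU GAU GGC CCA UAU GUG CUC CUA ACA CUU ACU — AUG at 9, stop UGA at 27 → 21 nt.
ORFs ≥ 3 codons: frame 1 4–24 (7 codons), frame 1 37–57 (7 codons), frame 1 46–57 (4 codons), frame 2 14–37 (8 codons), frame 2 26–37 (4 codons), frame 3 9–29 (7 codons). Count = 6.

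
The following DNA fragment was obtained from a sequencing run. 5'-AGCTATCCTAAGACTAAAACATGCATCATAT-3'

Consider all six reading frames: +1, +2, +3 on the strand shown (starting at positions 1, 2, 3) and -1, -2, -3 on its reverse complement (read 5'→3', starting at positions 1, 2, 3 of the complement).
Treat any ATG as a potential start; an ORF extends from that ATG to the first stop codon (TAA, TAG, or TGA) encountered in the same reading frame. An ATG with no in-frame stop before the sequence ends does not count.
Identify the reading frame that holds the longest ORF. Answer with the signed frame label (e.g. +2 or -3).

Reverse complement (5'→3'): ATATGATGCATGTTTTAGTCTTAGGATAGCT
Frame +1: AGC TAT CCT AAG ACT AAA ACA TGC ATC ATA — no ATG→stop ORF.
Frame +2: GCT ATC CTA AGA CTA AAA CAT GCA TCA TAT — no ATG→stop ORF.
Frame +3: CTA TCC TAA GAC TAA AAC ATG CAT CAT — no ATG→stop ORF.
Frame -1: ATA TGA TGC ATG TTT TAG TCT TAG GAT AGC — ATG at 10, stop TAG at 16 → 9 nt.
Frame -2: TAT GAT GCA TGT TTT AGT CTT AGG ATA GCT — no ATG→stop ORF.
Frame -3: ATG ATG CAT GTT TTA GTC TTA GGA TAG — ATG at 3, stop TAG at 27 → 27 nt; ATG at 6, stop TAG at 27 → 24 nt.
Longest ORF is 27 nt in frame -3 (positions 3–29).

-3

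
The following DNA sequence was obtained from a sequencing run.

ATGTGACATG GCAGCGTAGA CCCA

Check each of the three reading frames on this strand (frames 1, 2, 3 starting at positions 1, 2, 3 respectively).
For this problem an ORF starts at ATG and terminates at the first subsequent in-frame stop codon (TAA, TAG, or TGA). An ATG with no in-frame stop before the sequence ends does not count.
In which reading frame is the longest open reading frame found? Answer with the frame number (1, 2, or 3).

Frame 1: ATG TGA CAT GGC AGC GTA GAC CCA — ATG at 1, stop TGA at 4 → 6 nt.
Frame 2: TGT GAC ATG GCA GCG TAG ACC — ATG at 8, stop TAG at 17 → 12 nt.
Frame 3: GTG ACA TGG CAG CGT AGA CCC — no ATG→stop ORF.
Longest ORF is 12 nt in frame 2 (positions 8–19).

2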